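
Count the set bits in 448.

3

448 = 111000000
Count the 1s: 1 + 1 + 1 = 3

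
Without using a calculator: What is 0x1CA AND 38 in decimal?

2

0x1CA = 111001010
38 = 000100110
AND → 000000010 = 2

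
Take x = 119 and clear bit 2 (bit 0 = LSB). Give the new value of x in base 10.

115

x = 01110111
bit 2 is currently 1; clear it via x & ~(1 << 2) = x & ~4
→ 01110011 = 115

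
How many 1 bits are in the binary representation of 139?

139 = 10001011
Count the 1s: 1 + 1 + 1 + 1 = 4

4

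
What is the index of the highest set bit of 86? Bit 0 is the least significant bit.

6

86 = 1010110
The topmost 1 is at position 6 (since 2^6 = 64 ≤ 86 < 128).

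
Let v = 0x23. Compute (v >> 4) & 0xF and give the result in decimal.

v = 000100011
Shift right by 4: 00010
Mask low 4 bits: 0010 = 2

2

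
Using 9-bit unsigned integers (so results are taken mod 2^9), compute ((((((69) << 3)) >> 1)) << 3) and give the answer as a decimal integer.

160

69 = 001000101
→ << 3 (mod 2^9) → 000101000 = 40
→ >> 1 → 000010100 = 20
→ << 3 (mod 2^9) → 010100000 = 160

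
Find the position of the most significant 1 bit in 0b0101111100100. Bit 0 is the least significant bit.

11

0b0101111100100 = 101111100100
The topmost 1 is at position 11 (since 2^11 = 2048 ≤ 3044 < 4096).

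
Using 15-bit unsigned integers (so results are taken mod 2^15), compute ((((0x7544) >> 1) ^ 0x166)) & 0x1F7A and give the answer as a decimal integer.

6976

0x7544 = 111010101000100
→ >> 1 → 011101010100010 = 15010
0x166 = 000000101100110
→ ^ → 011101111000100 = 15300
0x1F7A = 001111101111010
→ & → 001101101000000 = 6976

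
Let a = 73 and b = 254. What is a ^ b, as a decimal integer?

73 = 01001001
254 = 11111110
XOR → 10110111 = 183

183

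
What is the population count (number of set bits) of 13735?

9

13735 = 11010110100111
Count the 1s: 1 + 1 + 1 + 1 + 1 + 1 + 1 + 1 + 1 = 9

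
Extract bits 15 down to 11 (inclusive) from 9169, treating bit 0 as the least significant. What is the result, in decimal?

4

v = 0010001111010001
Shift right by 11: 00100
Mask low 5 bits: 00100 = 4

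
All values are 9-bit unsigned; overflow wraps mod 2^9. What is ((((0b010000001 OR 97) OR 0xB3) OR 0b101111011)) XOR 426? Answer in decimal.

81

0b010000001 = 010000001
97 = 001100001
→ OR → 011100001 = 225
0xB3 = 010110011
→ OR → 011110011 = 243
0b101111011 = 101111011
→ OR → 111111011 = 507
426 = 110101010
→ XOR → 001010001 = 81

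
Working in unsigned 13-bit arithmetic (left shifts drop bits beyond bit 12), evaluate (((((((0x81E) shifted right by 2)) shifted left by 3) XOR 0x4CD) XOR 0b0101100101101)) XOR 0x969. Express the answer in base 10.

0x81E = 0100000011110
→ shifted right by 2 → 0001000000111 = 519
→ shifted left by 3 (mod 2^13) → 1000000111000 = 4152
0x4CD = 0010011001101
→ XOR → 1010011110101 = 5365
0b0101100101101 = 0101100101101
→ XOR → 1111111011000 = 8152
0x969 = 0100101101001
→ XOR → 1011010110001 = 5809

5809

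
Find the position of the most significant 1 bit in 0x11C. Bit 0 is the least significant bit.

0x11C = 100011100
The topmost 1 is at position 8 (since 2^8 = 256 ≤ 284 < 512).

8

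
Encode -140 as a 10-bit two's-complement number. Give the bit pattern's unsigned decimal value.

884

140 in 10 bits: 0010001100
Invert: 1101110011
Add 1:  1101110100 = 884
(Check: 2^10 - 140 = 1024 - 140 = 884.)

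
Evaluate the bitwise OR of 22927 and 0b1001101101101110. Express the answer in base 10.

22927 = 0101100110001111
b = 1001101101101110
 OR → 1101101111101111 = 56303

56303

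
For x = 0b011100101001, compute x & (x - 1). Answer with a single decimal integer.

1832

x = 11100101001 = 1833
x - 1 = 11100101000
AND   = 11100101000 = 1832
(x & (x - 1) clears the lowest set bit of x.)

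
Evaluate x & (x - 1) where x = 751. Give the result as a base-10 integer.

x = 1011101111 = 751
x - 1 = 1011101110
AND   = 1011101110 = 750
(x & (x - 1) clears the lowest set bit of x.)

750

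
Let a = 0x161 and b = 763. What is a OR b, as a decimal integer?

0x161 = 0101100001
763 = 1011111011
 OR → 1111111011 = 1019

1019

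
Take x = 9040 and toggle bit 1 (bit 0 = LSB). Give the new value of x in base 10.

x = 010001101010000
bit 1 is currently 0; toggle it via x ^ (1 << 1) = x ^ 2
→ 010001101010010 = 9042

9042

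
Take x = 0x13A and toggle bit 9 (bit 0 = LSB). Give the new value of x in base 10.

x = 0100111010
bit 9 is currently 0; toggle it via x ^ (1 << 9) = x ^ 512
→ 1100111010 = 826

826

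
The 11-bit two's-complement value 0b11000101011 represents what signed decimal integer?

-469

pattern = 11000101011 (MSB is 1 ⇒ negative)
Invert: 00111010100, add 1 → 00111010101 = 469, so the value is -469.
(Equivalently: 1579 - 2^11 = 1579 - 2048 = -469.)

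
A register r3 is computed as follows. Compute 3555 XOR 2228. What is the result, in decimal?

1367

3555 = 110111100011
2228 = 100010110100
XOR → 010101010111 = 1367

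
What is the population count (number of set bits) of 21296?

6

21296 = 101001100110000
Count the 1s: 1 + 1 + 1 + 1 + 1 + 1 = 6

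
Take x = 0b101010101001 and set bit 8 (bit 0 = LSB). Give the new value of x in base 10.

x = 101010101001
bit 8 is currently 0; set it via x | (1 << 8) = x | 256
→ 101110101001 = 2985

2985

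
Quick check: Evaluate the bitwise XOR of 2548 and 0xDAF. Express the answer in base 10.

2548 = 100111110100
0xDAF = 110110101111
XOR → 010001011011 = 1115

1115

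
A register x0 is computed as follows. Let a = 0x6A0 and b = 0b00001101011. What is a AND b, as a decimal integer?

0x6A0 = 11010100000
b = 00001101011
AND → 00000100000 = 32

32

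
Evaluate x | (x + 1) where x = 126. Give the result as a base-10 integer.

x = 1111110 = 126
x + 1 = 1111111
OR    = 1111111 = 127
(x | (x + 1) sets the lowest cleared bit.)

127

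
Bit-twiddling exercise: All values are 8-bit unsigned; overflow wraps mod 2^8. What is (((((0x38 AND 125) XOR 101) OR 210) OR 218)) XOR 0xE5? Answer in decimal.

0x38 = 00111000
125 = 01111101
→ AND → 00111000 = 56
101 = 01100101
→ XOR → 01011101 = 93
210 = 11010010
→ OR → 11011111 = 223
218 = 11011010
→ OR → 11011111 = 223
0xE5 = 11100101
→ XOR → 00111010 = 58

58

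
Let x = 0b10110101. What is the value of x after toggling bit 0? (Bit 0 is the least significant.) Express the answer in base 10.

x = 10110101
bit 0 is currently 1; toggle it via x ^ (1 << 0) = x ^ 1
→ 10110100 = 180

180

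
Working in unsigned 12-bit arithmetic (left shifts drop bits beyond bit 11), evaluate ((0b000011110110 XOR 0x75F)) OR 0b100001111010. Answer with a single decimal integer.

4091

0b000011110110 = 000011110110
0x75F = 011101011111
→ XOR → 011110101001 = 1961
0b100001111010 = 100001111010
→ OR → 111111111011 = 4091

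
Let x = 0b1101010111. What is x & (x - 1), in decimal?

x = 1101010111 = 855
x - 1 = 1101010110
AND   = 1101010110 = 854
(x & (x - 1) clears the lowest set bit of x.)

854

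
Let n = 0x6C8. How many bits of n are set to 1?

0x6C8 = 11011001000
Count the 1s: 1 + 1 + 1 + 1 + 1 = 5

5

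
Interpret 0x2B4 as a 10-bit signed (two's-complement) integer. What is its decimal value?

pattern = 1010110100 (MSB is 1 ⇒ negative)
Invert: 0101001011, add 1 → 0101001100 = 332, so the value is -332.
(Equivalently: 692 - 2^10 = 692 - 1024 = -332.)

-332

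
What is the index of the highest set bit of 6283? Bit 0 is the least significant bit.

12

6283 = 1100010001011
The topmost 1 is at position 12 (since 2^12 = 4096 ≤ 6283 < 8192).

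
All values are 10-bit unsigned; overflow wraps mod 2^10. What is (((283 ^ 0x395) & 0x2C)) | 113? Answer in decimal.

283 = 0100011011
0x395 = 1110010101
→ ^ → 1010001110 = 654
0x2C = 0000101100
→ & → 0000001100 = 12
113 = 0001110001
→ | → 0001111101 = 125

125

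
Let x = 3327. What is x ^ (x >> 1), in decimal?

2688

x = 110011111111 = 3327
x>>1 = 011001111111
XOR  = 101010000000 = 2688
(x ^ (x >> 1) gives the standard binary-reflected Gray code of x.)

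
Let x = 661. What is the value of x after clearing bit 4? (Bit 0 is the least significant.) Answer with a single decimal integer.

645

x = 1010010101
bit 4 is currently 1; clear it via x & ~(1 << 4) = x & ~16
→ 1010000101 = 645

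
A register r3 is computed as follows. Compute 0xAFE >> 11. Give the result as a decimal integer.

1

0xAFE = 101011111110
shift right by 11 → 000000000001 = 1
(equivalently, floor(2814 / 2048))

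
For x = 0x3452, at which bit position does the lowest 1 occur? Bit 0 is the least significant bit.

0x3452 = 11010001010010
Trailing zeros: 1, so the lowest set bit is bit 1 (value 2).

1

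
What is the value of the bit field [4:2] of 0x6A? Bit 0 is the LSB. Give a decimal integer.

v = 000001101010
Shift right by 2: 0000011010
Mask low 3 bits: 010 = 2

2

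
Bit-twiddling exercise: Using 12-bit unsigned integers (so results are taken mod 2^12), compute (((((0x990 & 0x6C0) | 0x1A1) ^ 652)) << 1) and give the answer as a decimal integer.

1626

0x990 = 100110010000
0x6C0 = 011011000000
→ & → 000010000000 = 128
0x1A1 = 000110100001
→ | → 000110100001 = 417
652 = 001010001100
→ ^ → 001100101101 = 813
→ << 1 (mod 2^12) → 011001011010 = 1626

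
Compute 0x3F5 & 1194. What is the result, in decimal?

0x3F5 = 01111110101
1194 = 10010101010
AND → 00010100000 = 160

160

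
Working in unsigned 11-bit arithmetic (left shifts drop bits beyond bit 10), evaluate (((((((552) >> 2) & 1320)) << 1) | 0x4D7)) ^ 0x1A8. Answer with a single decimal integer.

552 = 01000101000
→ >> 2 → 00010001010 = 138
1320 = 10100101000
→ & → 00000001000 = 8
→ << 1 (mod 2^11) → 00000010000 = 16
0x4D7 = 10011010111
→ | → 10011010111 = 1239
0x1A8 = 00110101000
→ ^ → 10101111111 = 1407

1407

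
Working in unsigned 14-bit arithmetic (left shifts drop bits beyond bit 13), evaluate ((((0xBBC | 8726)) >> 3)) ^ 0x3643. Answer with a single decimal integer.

13108

0xBBC = 00101110111100
8726 = 10001000010110
→ | → 10101110111110 = 11198
→ >> 3 → 00010101110111 = 1399
0x3643 = 11011001000011
→ ^ → 11001100110100 = 13108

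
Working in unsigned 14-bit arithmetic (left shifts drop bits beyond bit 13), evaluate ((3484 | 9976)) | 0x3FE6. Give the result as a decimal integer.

16382

3484 = 00110110011100
9976 = 10011011111000
→ | → 10111111111100 = 12284
0x3FE6 = 11111111100110
→ | → 11111111111110 = 16382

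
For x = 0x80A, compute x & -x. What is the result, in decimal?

2

x = 100000001010 = 2058
-x (two's complement) = …011111110110
AND   = 000000000010 = 2
(x & -x isolates the lowest set bit of x.)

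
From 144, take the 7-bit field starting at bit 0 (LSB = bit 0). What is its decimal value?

v = 10010000
Shift right by 0: 10010000
Mask low 7 bits: 0010000 = 16

16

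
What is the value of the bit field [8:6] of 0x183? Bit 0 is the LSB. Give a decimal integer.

v = 0110000011
Shift right by 6: 0110
Mask low 3 bits: 110 = 6

6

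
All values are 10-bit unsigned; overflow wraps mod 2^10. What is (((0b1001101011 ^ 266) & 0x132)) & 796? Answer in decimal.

256

0b1001101011 = 1001101011
266 = 0100001010
→ ^ → 1101100001 = 865
0x132 = 0100110010
→ & → 0100100000 = 288
796 = 1100011100
→ & → 0100000000 = 256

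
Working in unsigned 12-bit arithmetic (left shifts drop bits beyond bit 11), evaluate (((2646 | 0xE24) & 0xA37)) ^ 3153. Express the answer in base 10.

1639

2646 = 101001010110
0xE24 = 111000100100
→ | → 111001110110 = 3702
0xA37 = 101000110111
→ & → 101000110110 = 2614
3153 = 110001010001
→ ^ → 011001100111 = 1639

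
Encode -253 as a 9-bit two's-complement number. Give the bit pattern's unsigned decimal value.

259

253 in 9 bits: 011111101
Invert: 100000010
Add 1:  100000011 = 259
(Check: 2^9 - 253 = 512 - 253 = 259.)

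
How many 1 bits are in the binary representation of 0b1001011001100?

n = 1001011001100
Count the 1s: 1 + 1 + 1 + 1 + 1 + 1 = 6

6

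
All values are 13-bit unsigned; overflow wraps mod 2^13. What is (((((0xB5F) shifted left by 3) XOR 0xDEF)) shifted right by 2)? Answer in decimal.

1477

0xB5F = 0101101011111
→ shifted left by 3 (mod 2^13) → 1101011111000 = 6904
0xDEF = 0110111101111
→ XOR → 1011100010111 = 5911
→ shifted right by 2 → 0010111000101 = 1477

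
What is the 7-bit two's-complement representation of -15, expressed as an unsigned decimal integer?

15 in 7 bits: 0001111
Invert: 1110000
Add 1:  1110001 = 113
(Check: 2^7 - 15 = 128 - 15 = 113.)

113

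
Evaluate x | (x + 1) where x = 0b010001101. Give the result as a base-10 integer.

143

x = 10001101 = 141
x + 1 = 10001110
OR    = 10001111 = 143
(x | (x + 1) sets the lowest cleared bit.)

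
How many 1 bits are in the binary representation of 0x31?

0x31 = 110001
Count the 1s: 1 + 1 + 1 = 3

3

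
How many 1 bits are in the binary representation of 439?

7

439 = 110110111
Count the 1s: 1 + 1 + 1 + 1 + 1 + 1 + 1 = 7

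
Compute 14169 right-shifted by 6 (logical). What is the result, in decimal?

14169 = 11011101011001
shift right by 6 → 00000011011101 = 221
(equivalently, floor(14169 / 64))

221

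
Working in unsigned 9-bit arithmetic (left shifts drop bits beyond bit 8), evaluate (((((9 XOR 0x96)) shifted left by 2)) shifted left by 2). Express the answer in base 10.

9 = 000001001
0x96 = 010010110
→ XOR → 010011111 = 159
→ shifted left by 2 (mod 2^9) → 001111100 = 124
→ shifted left by 2 (mod 2^9) → 111110000 = 496

496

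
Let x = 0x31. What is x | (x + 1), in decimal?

51

x = 110001 = 49
x + 1 = 110010
OR    = 110011 = 51
(x | (x + 1) sets the lowest cleared bit.)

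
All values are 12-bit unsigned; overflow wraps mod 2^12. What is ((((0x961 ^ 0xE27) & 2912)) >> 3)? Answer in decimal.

104

0x961 = 100101100001
0xE27 = 111000100111
→ ^ → 011101000110 = 1862
2912 = 101101100000
→ & → 001101000000 = 832
→ >> 3 → 000001101000 = 104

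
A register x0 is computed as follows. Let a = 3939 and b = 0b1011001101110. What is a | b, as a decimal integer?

3939 = 0111101100011
b = 1011001101110
 OR → 1111101101111 = 8047

8047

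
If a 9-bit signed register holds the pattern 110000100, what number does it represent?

-124

pattern = 110000100 (MSB is 1 ⇒ negative)
Invert: 001111011, add 1 → 001111100 = 124, so the value is -124.
(Equivalently: 388 - 2^9 = 388 - 512 = -124.)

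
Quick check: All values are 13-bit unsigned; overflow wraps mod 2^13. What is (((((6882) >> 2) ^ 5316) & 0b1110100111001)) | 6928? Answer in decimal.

6968

6882 = 1101011100010
→ >> 2 → 0011010111000 = 1720
5316 = 1010011000100
→ ^ → 1001001111100 = 4732
0b1110100111001 = 1110100111001
→ & → 1000000111000 = 4152
6928 = 1101100010000
→ | → 1101100111000 = 6968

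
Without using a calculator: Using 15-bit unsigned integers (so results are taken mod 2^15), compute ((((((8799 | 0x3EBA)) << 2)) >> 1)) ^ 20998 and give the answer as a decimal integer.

8799 = 010001001011111
0x3EBA = 011111010111010
→ | → 011111011111111 = 16127
→ << 2 (mod 2^15) → 111101111111100 = 31740
→ >> 1 → 011110111111110 = 15870
20998 = 101001000000110
→ ^ → 110111111111000 = 28664

28664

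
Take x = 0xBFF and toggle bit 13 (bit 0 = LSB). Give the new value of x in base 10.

x = 00101111111111
bit 13 is currently 0; toggle it via x ^ (1 << 13) = x ^ 8192
→ 10101111111111 = 11263

11263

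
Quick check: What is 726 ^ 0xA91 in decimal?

2119

726 = 001011010110
0xA91 = 101010010001
XOR → 100001000111 = 2119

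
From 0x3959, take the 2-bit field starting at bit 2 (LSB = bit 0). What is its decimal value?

2

v = 011100101011001
Shift right by 2: 0111001010110
Mask low 2 bits: 10 = 2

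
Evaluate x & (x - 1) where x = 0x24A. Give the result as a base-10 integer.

x = 1001001010 = 586
x - 1 = 1001001001
AND   = 1001001000 = 584
(x & (x - 1) clears the lowest set bit of x.)

584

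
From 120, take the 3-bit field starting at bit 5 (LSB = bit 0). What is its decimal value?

3

v = 01111000
Shift right by 5: 011
Mask low 3 bits: 011 = 3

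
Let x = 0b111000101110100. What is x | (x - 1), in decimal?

x = 111000101110100 = 29044
x - 1 = 111000101110011
OR    = 111000101110111 = 29047
(x | (x - 1) sets all bits below the lowest set bit.)

29047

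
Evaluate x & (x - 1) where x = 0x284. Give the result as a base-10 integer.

640

x = 1010000100 = 644
x - 1 = 1010000011
AND   = 1010000000 = 640
(x & (x - 1) clears the lowest set bit of x.)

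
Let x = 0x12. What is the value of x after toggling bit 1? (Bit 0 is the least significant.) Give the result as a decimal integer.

16

x = 000010010
bit 1 is currently 1; toggle it via x ^ (1 << 1) = x ^ 2
→ 000010000 = 16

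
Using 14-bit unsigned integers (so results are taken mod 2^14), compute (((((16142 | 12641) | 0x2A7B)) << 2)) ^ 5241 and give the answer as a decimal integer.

10629

16142 = 11111100001110
12641 = 11000101100001
→ | → 11111101101111 = 16239
0x2A7B = 10101001111011
→ | → 11111101111111 = 16255
→ << 2 (mod 2^14) → 11110111111100 = 15868
5241 = 01010001111001
→ ^ → 10100110000101 = 10629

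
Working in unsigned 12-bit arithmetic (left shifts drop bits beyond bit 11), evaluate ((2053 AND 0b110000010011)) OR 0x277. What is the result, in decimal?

2053 = 100000000101
0b110000010011 = 110000010011
→ AND → 100000000001 = 2049
0x277 = 001001110111
→ OR → 101001110111 = 2679

2679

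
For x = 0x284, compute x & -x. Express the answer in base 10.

x = 1010000100 = 644
-x (two's complement) = …0101111100
AND   = 0000000100 = 4
(x & -x isolates the lowest set bit of x.)

4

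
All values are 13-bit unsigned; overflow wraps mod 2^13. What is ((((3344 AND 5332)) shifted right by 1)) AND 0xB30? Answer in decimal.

3344 = 0110100010000
5332 = 1010011010100
→ AND → 0010000010000 = 1040
→ shifted right by 1 → 0001000001000 = 520
0xB30 = 0101100110000
→ AND → 0001000000000 = 512

512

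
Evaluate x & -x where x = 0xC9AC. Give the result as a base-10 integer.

4

x = 1100100110101100 = 51628
-x (two's complement) = …0011011001010100
AND   = 0000000000000100 = 4
(x & -x isolates the lowest set bit of x.)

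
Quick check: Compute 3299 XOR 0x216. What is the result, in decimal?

3299 = 110011100011
0x216 = 001000010110
XOR → 111011110101 = 3829

3829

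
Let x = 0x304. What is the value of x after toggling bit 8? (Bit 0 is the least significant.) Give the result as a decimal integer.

516

x = 001100000100
bit 8 is currently 1; toggle it via x ^ (1 << 8) = x ^ 256
→ 001000000100 = 516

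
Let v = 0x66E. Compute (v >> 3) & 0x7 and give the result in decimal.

5

v = 11001101110
Shift right by 3: 11001101
Mask low 3 bits: 101 = 5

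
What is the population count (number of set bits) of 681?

5

681 = 1010101001
Count the 1s: 1 + 1 + 1 + 1 + 1 = 5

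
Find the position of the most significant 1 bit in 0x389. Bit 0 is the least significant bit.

0x389 = 1110001001
The topmost 1 is at position 9 (since 2^9 = 512 ≤ 905 < 1024).

9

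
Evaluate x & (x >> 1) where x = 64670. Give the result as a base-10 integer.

x = 1111110010011110 = 64670
x>>1 = 0111111001001111
AND  = 0111110000001110 = 31758
(x & (x >> 1) has a 1 wherever x has two consecutive 1 bits.)

31758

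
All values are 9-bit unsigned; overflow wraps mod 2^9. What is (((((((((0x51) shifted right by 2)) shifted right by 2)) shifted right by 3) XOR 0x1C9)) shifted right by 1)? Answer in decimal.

0x51 = 001010001
→ shifted right by 2 → 000010100 = 20
→ shifted right by 2 → 000000101 = 5
→ shifted right by 3 → 000000000 = 0
0x1C9 = 111001001
→ XOR → 111001001 = 457
→ shifted right by 1 → 011100100 = 228

228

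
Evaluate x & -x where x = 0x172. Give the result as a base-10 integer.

2

x = 101110010 = 370
-x (two's complement) = …010001110
AND   = 000000010 = 2
(x & -x isolates the lowest set bit of x.)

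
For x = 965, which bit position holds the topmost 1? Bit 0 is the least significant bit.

9

965 = 1111000101
The topmost 1 is at position 9 (since 2^9 = 512 ≤ 965 < 1024).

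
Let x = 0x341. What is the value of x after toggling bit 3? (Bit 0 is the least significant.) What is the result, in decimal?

841

x = 1101000001
bit 3 is currently 0; toggle it via x ^ (1 << 3) = x ^ 8
→ 1101001001 = 841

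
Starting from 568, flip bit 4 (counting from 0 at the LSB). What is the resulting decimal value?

x = 001000111000
bit 4 is currently 1; toggle it via x ^ (1 << 4) = x ^ 16
→ 001000101000 = 552

552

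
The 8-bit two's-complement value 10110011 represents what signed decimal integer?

-77

pattern = 10110011 (MSB is 1 ⇒ negative)
Invert: 01001100, add 1 → 01001101 = 77, so the value is -77.
(Equivalently: 179 - 2^8 = 179 - 256 = -77.)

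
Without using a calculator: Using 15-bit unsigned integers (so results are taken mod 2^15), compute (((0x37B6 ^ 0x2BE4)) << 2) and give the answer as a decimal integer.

29000

0x37B6 = 011011110110110
0x2BE4 = 010101111100100
→ ^ → 001110001010010 = 7250
→ << 2 (mod 2^15) → 111000101001000 = 29000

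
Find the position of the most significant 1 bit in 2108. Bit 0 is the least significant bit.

11

2108 = 100000111100
The topmost 1 is at position 11 (since 2^11 = 2048 ≤ 2108 < 4096).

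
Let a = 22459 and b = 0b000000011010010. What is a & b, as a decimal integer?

22459 = 101011110111011
b = 000000011010010
AND → 000000010010010 = 146

146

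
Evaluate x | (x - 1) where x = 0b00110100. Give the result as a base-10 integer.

x = 110100 = 52
x - 1 = 110011
OR    = 110111 = 55
(x | (x - 1) sets all bits below the lowest set bit.)

55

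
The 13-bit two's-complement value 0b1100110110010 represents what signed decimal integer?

pattern = 1100110110010 (MSB is 1 ⇒ negative)
Invert: 0011001001101, add 1 → 0011001001110 = 1614, so the value is -1614.
(Equivalently: 6578 - 2^13 = 6578 - 8192 = -1614.)

-1614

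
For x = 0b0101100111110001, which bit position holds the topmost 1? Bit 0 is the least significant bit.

0b0101100111110001 = 101100111110001
The topmost 1 is at position 14 (since 2^14 = 16384 ≤ 23025 < 32768).

14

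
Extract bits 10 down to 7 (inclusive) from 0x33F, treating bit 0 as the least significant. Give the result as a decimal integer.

6

v = 01100111111
Shift right by 7: 0110
Mask low 4 bits: 0110 = 6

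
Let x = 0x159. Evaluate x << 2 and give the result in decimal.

0x159 = 00101011001
shift left by 2 → 10101100100 = 1380
(equivalently, 345 × 2^2 = 345 × 4)

1380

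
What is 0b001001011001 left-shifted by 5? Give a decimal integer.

19232

x = 000001001011001
shift left by 5 → 100101100100000 = 19232
(equivalently, 601 × 2^5 = 601 × 32)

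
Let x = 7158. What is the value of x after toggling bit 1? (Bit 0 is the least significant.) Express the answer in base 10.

7156

x = 1101111110110
bit 1 is currently 1; toggle it via x ^ (1 << 1) = x ^ 2
→ 1101111110100 = 7156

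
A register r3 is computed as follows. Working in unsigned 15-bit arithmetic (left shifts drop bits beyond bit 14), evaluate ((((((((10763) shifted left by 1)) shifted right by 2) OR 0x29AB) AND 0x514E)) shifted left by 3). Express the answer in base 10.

10763 = 010101000001011
→ shifted left by 1 (mod 2^15) → 101010000010110 = 21526
→ shifted right by 2 → 001010100000101 = 5381
0x29AB = 010100110101011
→ OR → 011110110101111 = 15791
0x514E = 101000101001110
→ AND → 001000100001110 = 4366
→ shifted left by 3 (mod 2^15) → 000100001110000 = 2160

2160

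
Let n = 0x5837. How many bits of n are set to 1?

8

0x5837 = 101100000110111
Count the 1s: 1 + 1 + 1 + 1 + 1 + 1 + 1 + 1 = 8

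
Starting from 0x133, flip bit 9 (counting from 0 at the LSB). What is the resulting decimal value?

x = 0100110011
bit 9 is currently 0; toggle it via x ^ (1 << 9) = x ^ 512
→ 1100110011 = 819

819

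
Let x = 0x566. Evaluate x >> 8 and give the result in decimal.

5

0x566 = 10101100110
shift right by 8 → 00000000101 = 5
(equivalently, floor(1382 / 256))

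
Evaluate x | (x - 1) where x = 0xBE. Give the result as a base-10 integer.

191

x = 10111110 = 190
x - 1 = 10111101
OR    = 10111111 = 191
(x | (x - 1) sets all bits below the lowest set bit.)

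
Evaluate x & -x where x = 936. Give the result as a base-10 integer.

8

x = 1110101000 = 936
-x (two's complement) = …0001011000
AND   = 0000001000 = 8
(x & -x isolates the lowest set bit of x.)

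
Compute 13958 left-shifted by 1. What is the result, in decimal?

27916

13958 = 011011010000110
shift left by 1 → 110110100001100 = 27916
(equivalently, 13958 × 2^1 = 13958 × 2)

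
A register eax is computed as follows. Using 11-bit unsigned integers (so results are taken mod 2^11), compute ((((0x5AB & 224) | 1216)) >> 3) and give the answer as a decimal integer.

156

0x5AB = 10110101011
224 = 00011100000
→ & → 00010100000 = 160
1216 = 10011000000
→ | → 10011100000 = 1248
→ >> 3 → 00010011100 = 156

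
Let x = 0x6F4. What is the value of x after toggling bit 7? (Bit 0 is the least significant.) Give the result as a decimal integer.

x = 011011110100
bit 7 is currently 1; toggle it via x ^ (1 << 7) = x ^ 128
→ 011001110100 = 1652

1652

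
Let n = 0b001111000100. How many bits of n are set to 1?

n = 1111000100
Count the 1s: 1 + 1 + 1 + 1 + 1 = 5

5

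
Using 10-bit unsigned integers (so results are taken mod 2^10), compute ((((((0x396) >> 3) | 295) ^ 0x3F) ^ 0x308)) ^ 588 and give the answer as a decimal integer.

0x396 = 1110010110
→ >> 3 → 0001110010 = 114
295 = 0100100111
→ | → 0101110111 = 375
0x3F = 0000111111
→ ^ → 0101001000 = 328
0x308 = 1100001000
→ ^ → 1001000000 = 576
588 = 1001001100
→ ^ → 0000001100 = 12

12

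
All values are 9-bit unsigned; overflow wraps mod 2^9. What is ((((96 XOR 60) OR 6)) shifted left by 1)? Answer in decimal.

96 = 001100000
60 = 000111100
→ XOR → 001011100 = 92
6 = 000000110
→ OR → 001011110 = 94
→ shifted left by 1 (mod 2^9) → 010111100 = 188

188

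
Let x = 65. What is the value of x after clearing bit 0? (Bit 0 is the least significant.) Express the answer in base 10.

64

x = 01000001
bit 0 is currently 1; clear it via x & ~(1 << 0) = x & ~1
→ 01000000 = 64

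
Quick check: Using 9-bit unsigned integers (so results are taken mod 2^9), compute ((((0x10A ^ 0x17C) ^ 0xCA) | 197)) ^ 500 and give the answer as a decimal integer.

0x10A = 100001010
0x17C = 101111100
→ ^ → 001110110 = 118
0xCA = 011001010
→ ^ → 010111100 = 188
197 = 011000101
→ | → 011111101 = 253
500 = 111110100
→ ^ → 100001001 = 265

265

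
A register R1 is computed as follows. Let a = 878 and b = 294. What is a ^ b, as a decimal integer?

878 = 1101101110
294 = 0100100110
XOR → 1001001000 = 584

584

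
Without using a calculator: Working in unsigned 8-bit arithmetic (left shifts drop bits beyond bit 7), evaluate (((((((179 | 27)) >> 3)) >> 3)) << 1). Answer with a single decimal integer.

179 = 10110011
27 = 00011011
→ | → 10111011 = 187
→ >> 3 → 00010111 = 23
→ >> 3 → 00000010 = 2
→ << 1 (mod 2^8) → 00000100 = 4

4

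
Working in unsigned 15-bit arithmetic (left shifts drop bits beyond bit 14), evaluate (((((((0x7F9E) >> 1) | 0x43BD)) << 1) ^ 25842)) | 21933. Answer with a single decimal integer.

24493

0x7F9E = 111111110011110
→ >> 1 → 011111111001111 = 16335
0x43BD = 100001110111101
→ | → 111111111111111 = 32767
→ << 1 (mod 2^15) → 111111111111110 = 32766
25842 = 110010011110010
→ ^ → 001101100001100 = 6924
21933 = 101010110101101
→ | → 101111110101101 = 24493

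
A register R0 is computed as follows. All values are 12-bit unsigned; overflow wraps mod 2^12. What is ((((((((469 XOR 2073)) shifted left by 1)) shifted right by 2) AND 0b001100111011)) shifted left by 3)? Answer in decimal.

469 = 000111010101
2073 = 100000011001
→ XOR → 100111001100 = 2508
→ shifted left by 1 (mod 2^12) → 001110011000 = 920
→ shifted right by 2 → 000011100110 = 230
0b001100111011 = 001100111011
→ AND → 000000100010 = 34
→ shifted left by 3 (mod 2^12) → 000100010000 = 272

272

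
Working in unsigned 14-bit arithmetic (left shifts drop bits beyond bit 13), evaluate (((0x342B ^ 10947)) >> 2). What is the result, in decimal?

1978

0x342B = 11010000101011
10947 = 10101011000011
→ ^ → 01111011101000 = 7912
→ >> 2 → 00011110111010 = 1978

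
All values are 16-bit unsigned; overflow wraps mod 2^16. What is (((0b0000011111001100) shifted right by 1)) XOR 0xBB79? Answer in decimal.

0b0000011111001100 = 0000011111001100
→ shifted right by 1 → 0000001111100110 = 998
0xBB79 = 1011101101111001
→ XOR → 1011100010011111 = 47263

47263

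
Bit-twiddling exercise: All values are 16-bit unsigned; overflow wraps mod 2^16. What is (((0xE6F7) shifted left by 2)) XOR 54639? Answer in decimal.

20147

0xE6F7 = 1110011011110111
→ shifted left by 2 (mod 2^16) → 1001101111011100 = 39900
54639 = 1101010101101111
→ XOR → 0100111010110011 = 20147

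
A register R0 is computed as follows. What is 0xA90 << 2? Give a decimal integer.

0xA90 = 00101010010000
shift left by 2 → 10101001000000 = 10816
(equivalently, 2704 × 2^2 = 2704 × 4)

10816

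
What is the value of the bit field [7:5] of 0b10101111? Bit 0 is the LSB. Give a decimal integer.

v = 10101111
Shift right by 5: 101
Mask low 3 bits: 101 = 5

5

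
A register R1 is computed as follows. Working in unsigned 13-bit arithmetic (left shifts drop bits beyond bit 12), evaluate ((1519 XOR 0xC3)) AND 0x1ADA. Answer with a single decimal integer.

1519 = 0010111101111
0xC3 = 0000011000011
→ XOR → 0010100101100 = 1324
0x1ADA = 1101011011010
→ AND → 0000000001000 = 8

8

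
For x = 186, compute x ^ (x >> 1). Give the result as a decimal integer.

x = 10111010 = 186
x>>1 = 01011101
XOR  = 11100111 = 231
(x ^ (x >> 1) gives the standard binary-reflected Gray code of x.)

231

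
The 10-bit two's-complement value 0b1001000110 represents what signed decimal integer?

pattern = 1001000110 (MSB is 1 ⇒ negative)
Invert: 0110111001, add 1 → 0110111010 = 442, so the value is -442.
(Equivalently: 582 - 2^10 = 582 - 1024 = -442.)

-442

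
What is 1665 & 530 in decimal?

512

1665 = 11010000001
530 = 01000010010
AND → 01000000000 = 512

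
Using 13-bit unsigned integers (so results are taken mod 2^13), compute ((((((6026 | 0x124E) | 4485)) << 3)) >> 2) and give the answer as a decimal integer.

1950

6026 = 1011110001010
0x124E = 1001001001110
→ | → 1011111001110 = 6094
4485 = 1000110000101
→ | → 1011111001111 = 6095
→ << 3 (mod 2^13) → 1111001111000 = 7800
→ >> 2 → 0011110011110 = 1950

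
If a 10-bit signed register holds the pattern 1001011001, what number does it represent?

-423

pattern = 1001011001 (MSB is 1 ⇒ negative)
Invert: 0110100110, add 1 → 0110100111 = 423, so the value is -423.
(Equivalently: 601 - 2^10 = 601 - 1024 = -423.)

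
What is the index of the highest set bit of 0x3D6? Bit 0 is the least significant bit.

0x3D6 = 1111010110
The topmost 1 is at position 9 (since 2^9 = 512 ≤ 982 < 1024).

9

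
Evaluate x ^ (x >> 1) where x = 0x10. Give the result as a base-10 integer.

24

x = 10000 = 16
x>>1 = 01000
XOR  = 11000 = 24
(x ^ (x >> 1) gives the standard binary-reflected Gray code of x.)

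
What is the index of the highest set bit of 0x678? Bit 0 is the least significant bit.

10

0x678 = 11001111000
The topmost 1 is at position 10 (since 2^10 = 1024 ≤ 1656 < 2048).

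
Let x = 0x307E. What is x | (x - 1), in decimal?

12415

x = 11000001111110 = 12414
x - 1 = 11000001111101
OR    = 11000001111111 = 12415
(x | (x - 1) sets all bits below the lowest set bit.)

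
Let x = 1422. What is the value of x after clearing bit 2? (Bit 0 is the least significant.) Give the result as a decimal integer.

1418

x = 0010110001110
bit 2 is currently 1; clear it via x & ~(1 << 2) = x & ~4
→ 0010110001010 = 1418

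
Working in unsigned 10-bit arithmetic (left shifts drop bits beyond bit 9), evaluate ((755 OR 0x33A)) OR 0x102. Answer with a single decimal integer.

1019

755 = 1011110011
0x33A = 1100111010
→ OR → 1111111011 = 1019
0x102 = 0100000010
→ OR → 1111111011 = 1019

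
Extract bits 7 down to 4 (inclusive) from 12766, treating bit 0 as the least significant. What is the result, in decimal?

v = 0011000111011110
Shift right by 4: 001100011101
Mask low 4 bits: 1101 = 13

13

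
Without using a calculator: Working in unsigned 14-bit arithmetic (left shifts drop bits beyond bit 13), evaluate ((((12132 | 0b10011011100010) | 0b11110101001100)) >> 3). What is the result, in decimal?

2045

12132 = 10111101100100
0b10011011100010 = 10011011100010
→ | → 10111111100110 = 12262
0b11110101001100 = 11110101001100
→ | → 11111111101110 = 16366
→ >> 3 → 00011111111101 = 2045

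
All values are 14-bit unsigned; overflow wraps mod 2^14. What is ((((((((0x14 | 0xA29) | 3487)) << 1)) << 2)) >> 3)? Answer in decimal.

0x14 = 00000000010100
0xA29 = 00101000101001
→ | → 00101000111101 = 2621
3487 = 00110110011111
→ | → 00111110111111 = 4031
→ << 1 (mod 2^14) → 01111101111110 = 8062
→ << 2 (mod 2^14) → 11110111111000 = 15864
→ >> 3 → 00011110111111 = 1983

1983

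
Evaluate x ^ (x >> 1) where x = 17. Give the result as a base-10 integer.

x = 10001 = 17
x>>1 = 01000
XOR  = 11001 = 25
(x ^ (x >> 1) gives the standard binary-reflected Gray code of x.)

25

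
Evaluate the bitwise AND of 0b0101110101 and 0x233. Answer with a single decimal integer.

a = 0101110101
0x233 = 1000110011
AND → 0000110001 = 49

49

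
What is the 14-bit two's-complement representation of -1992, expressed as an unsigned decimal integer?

1992 in 14 bits: 00011111001000
Invert: 11100000110111
Add 1:  11100000111000 = 14392
(Check: 2^14 - 1992 = 16384 - 1992 = 14392.)

14392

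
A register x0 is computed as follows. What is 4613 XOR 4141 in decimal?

552

4613 = 1001000000101
4141 = 1000000101101
XOR → 0001000101000 = 552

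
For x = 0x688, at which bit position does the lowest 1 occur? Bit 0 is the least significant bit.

3

0x688 = 11010001000
Trailing zeros: 3, so the lowest set bit is bit 3 (value 8).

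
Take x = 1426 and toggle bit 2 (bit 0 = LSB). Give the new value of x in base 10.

x = 10110010010
bit 2 is currently 0; toggle it via x ^ (1 << 2) = x ^ 4
→ 10110010110 = 1430

1430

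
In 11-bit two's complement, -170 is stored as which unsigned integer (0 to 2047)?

170 in 11 bits: 00010101010
Invert: 11101010101
Add 1:  11101010110 = 1878
(Check: 2^11 - 170 = 2048 - 170 = 1878.)

1878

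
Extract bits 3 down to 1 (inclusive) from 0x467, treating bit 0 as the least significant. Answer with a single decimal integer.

3

v = 10001100111
Shift right by 1: 1000110011
Mask low 3 bits: 011 = 3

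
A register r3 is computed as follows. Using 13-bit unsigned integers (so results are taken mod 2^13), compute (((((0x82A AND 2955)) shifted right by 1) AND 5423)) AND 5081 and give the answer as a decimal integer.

1

0x82A = 0100000101010
2955 = 0101110001011
→ AND → 0100000001010 = 2058
→ shifted right by 1 → 0010000000101 = 1029
5423 = 1010100101111
→ AND → 0010000000101 = 1029
5081 = 1001111011001
→ AND → 0000000000001 = 1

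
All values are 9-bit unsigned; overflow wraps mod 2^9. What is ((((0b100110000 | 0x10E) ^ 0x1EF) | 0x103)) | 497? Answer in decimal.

499

0b100110000 = 100110000
0x10E = 100001110
→ | → 100111110 = 318
0x1EF = 111101111
→ ^ → 011010001 = 209
0x103 = 100000011
→ | → 111010011 = 467
497 = 111110001
→ | → 111110011 = 499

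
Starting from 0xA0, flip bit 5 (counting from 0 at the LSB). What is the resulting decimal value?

x = 010100000
bit 5 is currently 1; toggle it via x ^ (1 << 5) = x ^ 32
→ 010000000 = 128

128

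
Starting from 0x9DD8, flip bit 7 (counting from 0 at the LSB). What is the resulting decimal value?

40280

x = 1001110111011000
bit 7 is currently 1; toggle it via x ^ (1 << 7) = x ^ 128
→ 1001110101011000 = 40280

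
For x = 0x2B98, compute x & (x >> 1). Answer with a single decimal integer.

x = 10101110011000 = 11160
x>>1 = 01010111001100
AND  = 00000110001000 = 392
(x & (x >> 1) has a 1 wherever x has two consecutive 1 bits.)

392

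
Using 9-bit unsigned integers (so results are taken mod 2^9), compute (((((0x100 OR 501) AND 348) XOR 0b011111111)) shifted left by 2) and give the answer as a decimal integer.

0x100 = 100000000
501 = 111110101
→ OR → 111110101 = 501
348 = 101011100
→ AND → 101010100 = 340
0b011111111 = 011111111
→ XOR → 110101011 = 427
→ shifted left by 2 (mod 2^9) → 010101100 = 172

172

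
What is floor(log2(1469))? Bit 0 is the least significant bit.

1469 = 10110111101
The topmost 1 is at position 10 (since 2^10 = 1024 ≤ 1469 < 2048).

10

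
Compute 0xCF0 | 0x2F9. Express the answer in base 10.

3833

0xCF0 = 110011110000
0x2F9 = 001011111001
 OR → 111011111001 = 3833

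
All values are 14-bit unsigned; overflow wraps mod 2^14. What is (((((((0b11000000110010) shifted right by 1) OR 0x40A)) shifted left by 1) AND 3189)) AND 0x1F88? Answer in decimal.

0b11000000110010 = 11000000110010
→ shifted right by 1 → 01100000011001 = 6169
0x40A = 00010000001010
→ OR → 01110000011011 = 7195
→ shifted left by 1 (mod 2^14) → 11100000110110 = 14390
3189 = 00110001110101
→ AND → 00100000110100 = 2100
0x1F88 = 01111110001000
→ AND → 00100000000000 = 2048

2048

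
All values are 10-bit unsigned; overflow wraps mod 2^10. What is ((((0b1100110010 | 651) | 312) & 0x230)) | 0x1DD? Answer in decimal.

0b1100110010 = 1100110010
651 = 1010001011
→ | → 1110111011 = 955
312 = 0100111000
→ | → 1110111011 = 955
0x230 = 1000110000
→ & → 1000110000 = 560
0x1DD = 0111011101
→ | → 1111111101 = 1021

1021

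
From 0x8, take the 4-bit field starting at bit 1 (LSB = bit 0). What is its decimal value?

v = 00001000
Shift right by 1: 0000100
Mask low 4 bits: 0100 = 4

4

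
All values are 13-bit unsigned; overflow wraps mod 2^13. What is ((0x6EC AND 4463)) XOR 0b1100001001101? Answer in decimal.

6177

0x6EC = 0011011101100
4463 = 1000101101111
→ AND → 0000001101100 = 108
0b1100001001101 = 1100001001101
→ XOR → 1100000100001 = 6177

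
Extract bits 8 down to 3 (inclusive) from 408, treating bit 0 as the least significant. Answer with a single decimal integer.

v = 110011000
Shift right by 3: 110011
Mask low 6 bits: 110011 = 51

51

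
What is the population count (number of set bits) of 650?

4

650 = 1010001010
Count the 1s: 1 + 1 + 1 + 1 = 4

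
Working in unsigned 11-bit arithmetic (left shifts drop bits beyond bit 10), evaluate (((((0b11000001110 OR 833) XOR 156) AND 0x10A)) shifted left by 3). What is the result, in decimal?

0b11000001110 = 11000001110
833 = 01101000001
→ OR → 11101001111 = 1871
156 = 00010011100
→ XOR → 11111010011 = 2003
0x10A = 00100001010
→ AND → 00100000010 = 258
→ shifted left by 3 (mod 2^11) → 00000010000 = 16

16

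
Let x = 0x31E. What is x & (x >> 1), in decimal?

x = 1100011110 = 798
x>>1 = 0110001111
AND  = 0100001110 = 270
(x & (x >> 1) has a 1 wherever x has two consecutive 1 bits.)

270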